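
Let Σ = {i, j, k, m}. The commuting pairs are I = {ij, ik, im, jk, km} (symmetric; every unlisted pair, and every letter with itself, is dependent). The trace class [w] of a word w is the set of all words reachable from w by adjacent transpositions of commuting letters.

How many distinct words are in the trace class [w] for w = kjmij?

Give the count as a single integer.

piece 0:k — minimal
piece 1:j — minimal
piece 2:m rests on {1:j}
piece 3:i — minimal
piece 4:j rests on {2:m}
minimal pieces: {0:k, 1:j, 3:i}
ways to finish when only these pieces remain (= sum over removing one remaining piece with nothing left below it):
  1 left: {0}→1  {3}→1  {4}→1
  2 left: {0,3}→2  {0,4}→2  {2,4}→1  {3,4}→2
  3 left: {0,2,4}→3  {0,3,4}→6  {1,2,4}→1  {2,3,4}→3
  placing 0:k first → 4 extensions
  placing 1:j first → 12 extensions
  placing 3:i first → 4 extensions
total linear extensions = 20

20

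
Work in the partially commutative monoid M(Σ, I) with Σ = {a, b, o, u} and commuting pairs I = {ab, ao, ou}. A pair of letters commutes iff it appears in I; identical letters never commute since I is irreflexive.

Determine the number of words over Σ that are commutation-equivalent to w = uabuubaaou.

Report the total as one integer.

18

drop 0:u onto floor
drop 1:a onto {0:u}
drop 2:b onto {0:u}
drop 3:u onto {1:a, 2:b}
drop 4:u onto {3:u}
drop 5:b onto {4:u}
drop 6:a onto {4:u}
drop 7:a onto {6:a}
drop 8:o onto {5:b}
drop 9:u onto {5:b, 7:a}
ground layer = {0:u}
drop-orders for the pieces not yet dropped (sum over which currently-grounded one goes next):
  1 to go: {8} 1  {9} 1
  2 to go: {7,9} 1  {8,9} 2
  3 to go: {5,8,9} 2  {6,7,9} 1  {7,8,9} 3
  4 to go: {5,7,8,9} 5  {6,7,8,9} 4
  5 to go: {5,6,7,8,9} 9
  6 to go: {4,5,6,7,8,9} 9
  7 to go: {3,4,5,6,7,8,9} 9
  8 to go: {1,3,4,5,6,7,8,9} 9  {2,3,4,5,6,7,8,9} 9
  if 0:u drops first: 18 orders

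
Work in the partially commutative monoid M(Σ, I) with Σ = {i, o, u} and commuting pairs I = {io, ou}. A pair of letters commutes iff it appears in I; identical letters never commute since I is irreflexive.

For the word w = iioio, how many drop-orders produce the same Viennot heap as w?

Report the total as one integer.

10

piece 0:i — minimal
piece 1:i rests on {0:i}
piece 2:o — minimal
piece 3:i rests on {1:i}
piece 4:o rests on {2:o}
minimal pieces: {0:i, 2:o}
ways to finish when only these pieces remain (= sum over removing one remaining piece with nothing left below it):
  1 left: {3}→1  {4}→1
  2 left: {1,3}→1  {2,4}→1  {3,4}→2
  3 left: {0,1,3}→1  {1,3,4}→3  {2,3,4}→3
  placing 0:i first → 6 extensions
  placing 2:o first → 4 extensions
total linear extensions = 10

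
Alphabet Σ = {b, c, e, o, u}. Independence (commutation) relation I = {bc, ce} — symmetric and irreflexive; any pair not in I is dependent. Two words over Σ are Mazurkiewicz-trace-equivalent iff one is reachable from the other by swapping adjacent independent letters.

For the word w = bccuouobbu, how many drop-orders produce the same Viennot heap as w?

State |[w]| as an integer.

3

piece 0:b — minimal
piece 1:c — minimal
piece 2:c rests on {1:c}
piece 3:u rests on {0:b, 2:c}
piece 4:o rests on {3:u}
piece 5:u rests on {4:o}
piece 6:o rests on {5:u}
piece 7:b rests on {6:o}
piece 8:b rests on {7:b}
piece 9:u rests on {8:b}
minimal pieces: {0:b, 1:c}
ways to finish when only these pieces remain (= sum over removing one remaining piece with nothing left below it):
  1 left: {9}→1
  2 left: {8,9}→1
  3 left: {7,8,9}→1
  4 left: {6,7,8,9}→1
  5 left: {5,6,7,8,9}→1
  6 left: {4,5,6,7,8,9}→1
  7 left: {3,4,5,6,7,8,9}→1
  8 left: {0,3,4,5,6,7,8,9}→1  {2,3,4,5,6,7,8,9}→1
  placing 0:b first → 1 extensions
  placing 1:c first → 2 extensions
total linear extensions = 3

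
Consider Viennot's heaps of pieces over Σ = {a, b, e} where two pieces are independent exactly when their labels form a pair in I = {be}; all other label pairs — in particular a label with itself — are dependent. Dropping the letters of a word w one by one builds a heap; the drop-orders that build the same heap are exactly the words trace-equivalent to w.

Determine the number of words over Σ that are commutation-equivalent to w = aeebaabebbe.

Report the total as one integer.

30

#0=a has no predecessor
#1=e depends on [0:a]
#2=e depends on [1:e]
#3=b depends on [0:a]
#4=a depends on [2:e, 3:b]
#5=a depends on [4:a]
#6=b depends on [5:a]
#7=e depends on [5:a]
#8=b depends on [6:b]
#9=b depends on [8:b]
#10=e depends on [7:e]
sources: [0:a]
N(rest) = Σ N(rest − s) over sources s of rest; N(one piece) = 1:
  size 1 → [9]=1  [10]=1
  size 2 → [7,10]=1  [8,9]=1  [9,10]=2
  size 3 → [6,8,9]=1  [7,9,10]=3  [8,9,10]=3
  size 4 → [6,8,9,10]=4  [7,8,9,10]=6
  size 5 → [6,7,8,9,10]=10
  size 6 → [5,6,7,8,9,10]=10
  size 7 → [4,5,6,7,8,9,10]=10
  size 8 → [2,4,5,6,7,8,9,10]=10  [3,4,5,6,7,8,9,10]=10
  size 9 → [1,2,4,5,6,7,8,9,10]=10  [2,3,4,5,6,7,8,9,10]=20
  first=0(a) contributes 30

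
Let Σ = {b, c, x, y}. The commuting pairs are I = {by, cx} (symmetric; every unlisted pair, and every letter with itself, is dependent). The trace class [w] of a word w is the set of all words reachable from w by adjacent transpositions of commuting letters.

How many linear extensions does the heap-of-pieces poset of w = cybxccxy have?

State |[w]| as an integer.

piece 0:c — minimal
piece 1:y rests on {0:c}
piece 2:b rests on {0:c}
piece 3:x rests on {1:y, 2:b}
piece 4:c rests on {1:y, 2:b}
piece 5:c rests on {4:c}
piece 6:x rests on {3:x}
piece 7:y rests on {5:c, 6:x}
minimal pieces: {0:c}
ways to finish when only these pieces remain (= sum over removing one remaining piece with nothing left below it):
  1 left: {7}→1
  2 left: {5,7}→1  {6,7}→1
  3 left: {3,6,7}→1  {4,5,7}→1  {5,6,7}→2
  4 left: {3,5,6,7}→3  {4,5,6,7}→3
  5 left: {3,4,5,6,7}→6
  6 left: {1,3,4,5,6,7}→6  {2,3,4,5,6,7}→6
  placing 0:c first → 12 extensions

12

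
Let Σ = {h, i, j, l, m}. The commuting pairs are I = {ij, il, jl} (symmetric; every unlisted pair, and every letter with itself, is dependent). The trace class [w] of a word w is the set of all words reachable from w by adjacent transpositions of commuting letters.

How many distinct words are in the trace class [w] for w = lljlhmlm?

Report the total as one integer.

4

drop 0:l onto floor
drop 1:l onto {0:l}
drop 2:j onto floor
drop 3:l onto {1:l}
drop 4:h onto {2:j, 3:l}
drop 5:m onto {4:h}
drop 6:l onto {5:m}
drop 7:m onto {6:l}
ground layer = {0:l, 2:j}
drop-orders for the pieces not yet dropped (sum over which currently-grounded one goes next):
  1 to go: {7} 1
  2 to go: {6,7} 1
  3 to go: {5,6,7} 1
  4 to go: {4,5,6,7} 1
  5 to go: {2,4,5,6,7} 1  {3,4,5,6,7} 1
  6 to go: {1,3,4,5,6,7} 1  {2,3,4,5,6,7} 2
  if 0:l drops first: 3 orders
  if 2:j drops first: 1 orders
heap linearizations: 4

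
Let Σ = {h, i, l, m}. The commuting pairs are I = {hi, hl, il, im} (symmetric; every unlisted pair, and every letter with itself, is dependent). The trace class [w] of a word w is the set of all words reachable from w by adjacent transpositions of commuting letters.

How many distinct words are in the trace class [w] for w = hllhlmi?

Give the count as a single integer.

#0=h has no predecessor
#1=l has no predecessor
#2=l depends on [1:l]
#3=h depends on [0:h]
#4=l depends on [2:l]
#5=m depends on [3:h, 4:l]
#6=i has no predecessor
sources: [0:h, 1:l, 6:i]
N(rest) = Σ N(rest − s) over sources s of rest; N(one piece) = 1:
  size 1 → [5]=1  [6]=1
  size 2 → [3,5]=1  [4,5]=1  [5,6]=2
  size 3 → [0,3,5]=1  [2,4,5]=1  [3,4,5]=2  [3,5,6]=3  [4,5,6]=3
  size 4 → [0,3,4,5]=3  [0,3,5,6]=4  [1,2,4,5]=1  [2,3,4,5]=3  [2,4,5,6]=4  [3,4,5,6]=8
  size 5 → [0,2,3,4,5]=6  [0,3,4,5,6]=15  [1,2,3,4,5]=4  [1,2,4,5,6]=5  [2,3,4,5,6]=15
  first=0(h) contributes 24
  first=1(l) contributes 36
  first=6(i) contributes 10
|[w]| = 70

70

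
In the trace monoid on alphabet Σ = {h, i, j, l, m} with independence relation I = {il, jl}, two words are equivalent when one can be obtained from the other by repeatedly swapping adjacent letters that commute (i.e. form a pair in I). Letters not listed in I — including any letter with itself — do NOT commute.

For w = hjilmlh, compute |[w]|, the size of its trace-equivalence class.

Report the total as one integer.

drop 0:h onto floor
drop 1:j onto {0:h}
drop 2:i onto {1:j}
drop 3:l onto {0:h}
drop 4:m onto {2:i, 3:l}
drop 5:l onto {4:m}
drop 6:h onto {5:l}
ground layer = {0:h}
drop-orders for the pieces not yet dropped (sum over which currently-grounded one goes next):
  1 to go: {6} 1
  2 to go: {5,6} 1
  3 to go: {4,5,6} 1
  4 to go: {2,4,5,6} 1  {3,4,5,6} 1
  5 to go: {1,2,4,5,6} 1  {2,3,4,5,6} 2
  if 0:h drops first: 3 orders

3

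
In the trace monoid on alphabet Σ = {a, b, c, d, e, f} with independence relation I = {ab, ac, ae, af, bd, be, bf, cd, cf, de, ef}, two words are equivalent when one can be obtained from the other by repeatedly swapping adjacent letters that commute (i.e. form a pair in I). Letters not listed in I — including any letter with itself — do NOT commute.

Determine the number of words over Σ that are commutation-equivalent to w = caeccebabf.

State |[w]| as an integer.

1080

#0=c has no predecessor
#1=a has no predecessor
#2=e depends on [0:c]
#3=c depends on [2:e]
#4=c depends on [3:c]
#5=e depends on [4:c]
#6=b depends on [4:c]
#7=a depends on [1:a]
#8=b depends on [6:b]
#9=f has no predecessor
sources: [0:c, 1:a, 9:f]
N(rest) = Σ N(rest − s) over sources s of rest; N(one piece) = 1:
  size 1 → [5]=1  [7]=1  [8]=1  [9]=1
  size 2 → [1,7]=1  [5,7]=2  [5,8]=2  [5,9]=2  [6,8]=1  [7,8]=2  [7,9]=2  [8,9]=2
  size 3 → [1,5,7]=3  [1,7,8]=3  [1,7,9]=3  [5,6,8]=3  [5,7,8]=6  [5,7,9]=6  [5,8,9]=6  [6,7,8]=3  [6,8,9]=3  [7,8,9]=6
  size 4 → [1,5,7,8]=12  [1,5,7,9]=12  [1,6,7,8]=6  [1,7,8,9]=12  [4,5,6,8]=3  [5,6,7,8]=12  [5,6,8,9]=12  [5,7,8,9]=24  [6,7,8,9]=12
  size 5 → [1,5,6,7,8]=30  [1,5,7,8,9]=60  [1,6,7,8,9]=30  [3,4,5,6,8]=3  [4,5,6,7,8]=15  [4,5,6,8,9]=15  [5,6,7,8,9]=60
  size 6 → [1,4,5,6,7,8]=45  [1,5,6,7,8,9]=180  [2,3,4,5,6,8]=3  [3,4,5,6,7,8]=18  [3,4,5,6,8,9]=18  [4,5,6,7,8,9]=90
  size 7 → [0,2,3,4,5,6,8]=3  [1,3,4,5,6,7,8]=63  [1,4,5,6,7,8,9]=315  [2,3,4,5,6,7,8]=21  [2,3,4,5,6,8,9]=21  [3,4,5,6,7,8,9]=126
  size 8 → [0,2,3,4,5,6,7,8]=24  [0,2,3,4,5,6,8,9]=24  [1,2,3,4,5,6,7,8]=84  [1,3,4,5,6,7,8,9]=504  [2,3,4,5,6,7,8,9]=168
  first=0(c) contributes 756
  first=1(a) contributes 216
  first=9(f) contributes 108
|[w]| = 1080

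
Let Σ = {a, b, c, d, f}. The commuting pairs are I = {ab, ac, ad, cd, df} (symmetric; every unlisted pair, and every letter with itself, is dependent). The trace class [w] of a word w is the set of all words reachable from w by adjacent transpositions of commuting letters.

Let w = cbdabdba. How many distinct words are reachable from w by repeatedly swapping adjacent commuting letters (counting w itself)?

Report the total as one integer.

28

#0=c has no predecessor
#1=b depends on [0:c]
#2=d depends on [1:b]
#3=a has no predecessor
#4=b depends on [2:d]
#5=d depends on [4:b]
#6=b depends on [5:d]
#7=a depends on [3:a]
sources: [0:c, 3:a]
N(rest) = Σ N(rest − s) over sources s of rest; N(one piece) = 1:
  size 1 → [6]=1  [7]=1
  size 2 → [3,7]=1  [5,6]=1  [6,7]=2
  size 3 → [3,6,7]=3  [4,5,6]=1  [5,6,7]=3
  size 4 → [2,4,5,6]=1  [3,5,6,7]=6  [4,5,6,7]=4
  size 5 → [1,2,4,5,6]=1  [2,4,5,6,7]=5  [3,4,5,6,7]=10
  size 6 → [0,1,2,4,5,6]=1  [1,2,4,5,6,7]=6  [2,3,4,5,6,7]=15
  first=0(c) contributes 21
  first=3(a) contributes 7
|[w]| = 28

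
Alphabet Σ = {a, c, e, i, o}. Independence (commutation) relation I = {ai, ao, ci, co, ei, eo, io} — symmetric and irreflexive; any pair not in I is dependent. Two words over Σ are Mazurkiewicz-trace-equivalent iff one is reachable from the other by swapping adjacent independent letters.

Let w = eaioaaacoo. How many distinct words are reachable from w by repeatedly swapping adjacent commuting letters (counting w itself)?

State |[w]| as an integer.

840

0(e) covers ∅
1(a) covers 0:e
2(i) covers ∅
3(o) covers ∅
4(a) covers 1:a
5(a) covers 4:a
6(a) covers 5:a
7(c) covers 6:a
8(o) covers 3:o
9(o) covers 8:o
floor of heap: 0:e, 2:i, 3:o
completions by unplaced set U, small U first (add the entries for U minus each lowest piece of U):
  |U|=1: {2}:1  {7}:1  {9}:1
  |U|=2: {2,7}:2  {2,9}:2  {6,7}:1  {7,9}:2  {8,9}:1
  |U|=3: {2,6,7}:3  {2,7,9}:6  {2,8,9}:3  {3,8,9}:1  {5,6,7}:1  {6,7,9}:3  {7,8,9}:3
  |U|=4: {2,3,8,9}:4  {2,5,6,7}:4  {2,6,7,9}:12  {2,7,8,9}:12  {3,7,8,9}:4  {4,5,6,7}:1  {5,6,7,9}:4  {6,7,8,9}:6
  |U|=5: {1,4,5,6,7}:1  {2,3,7,8,9}:20  {2,4,5,6,7}:5  {2,5,6,7,9}:20  {2,6,7,8,9}:30  {3,6,7,8,9}:10  {4,5,6,7,9}:5  {5,6,7,8,9}:10
  |U|=6: {0,1,4,5,6,7}:1  {1,2,4,5,6,7}:6  {1,4,5,6,7,9}:6  {2,3,6,7,8,9}:60  {2,4,5,6,7,9}:30  {2,5,6,7,8,9}:60  {3,5,6,7,8,9}:20  {4,5,6,7,8,9}:15
  |U|=7: {0,1,2,4,5,6,7}:7  {0,1,4,5,6,7,9}:7  {1,2,4,5,6,7,9}:42  {1,4,5,6,7,8,9}:21  {2,3,5,6,7,8,9}:140  {2,4,5,6,7,8,9}:105  {3,4,5,6,7,8,9}:35
  |U|=8: {0,1,2,4,5,6,7,9}:56  {0,1,4,5,6,7,8,9}:28  {1,2,4,5,6,7,8,9}:168  {1,3,4,5,6,7,8,9}:56  {2,3,4,5,6,7,8,9}:280
  start at 0(e): 504
  start at 2(i): 84
  start at 3(o): 252
sum over floor = 840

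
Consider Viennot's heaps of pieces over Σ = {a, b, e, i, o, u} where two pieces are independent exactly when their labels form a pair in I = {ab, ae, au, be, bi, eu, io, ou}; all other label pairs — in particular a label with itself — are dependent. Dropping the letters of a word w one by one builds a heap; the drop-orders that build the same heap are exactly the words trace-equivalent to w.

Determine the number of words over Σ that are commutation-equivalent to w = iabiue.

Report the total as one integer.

0(i) covers ∅
1(a) covers 0:i
2(b) covers ∅
3(i) covers 1:a
4(u) covers 2:b, 3:i
5(e) covers 3:i
floor of heap: 0:i, 2:b
completions by unplaced set U, small U first (add the entries for U minus each lowest piece of U):
  |U|=1: {4}:1  {5}:1
  |U|=2: {2,4}:1  {4,5}:2
  |U|=3: {2,4,5}:3  {3,4,5}:2
  |U|=4: {1,3,4,5}:2  {2,3,4,5}:5
  start at 0(i): 7
  start at 2(b): 2
sum over floor = 9

9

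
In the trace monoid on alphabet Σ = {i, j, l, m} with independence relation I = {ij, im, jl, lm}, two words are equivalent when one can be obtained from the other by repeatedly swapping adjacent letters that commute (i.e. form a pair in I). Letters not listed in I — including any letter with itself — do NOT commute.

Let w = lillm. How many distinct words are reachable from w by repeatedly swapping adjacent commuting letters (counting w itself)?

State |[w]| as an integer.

drop 0:l onto floor
drop 1:i onto {0:l}
drop 2:l onto {1:i}
drop 3:l onto {2:l}
drop 4:m onto floor
ground layer = {0:l, 4:m}
drop-orders for the pieces not yet dropped (sum over which currently-grounded one goes next):
  1 to go: {3} 1  {4} 1
  2 to go: {2,3} 1  {3,4} 2
  3 to go: {1,2,3} 1  {2,3,4} 3
  if 0:l drops first: 4 orders
  if 4:m drops first: 1 orders
heap linearizations: 5

5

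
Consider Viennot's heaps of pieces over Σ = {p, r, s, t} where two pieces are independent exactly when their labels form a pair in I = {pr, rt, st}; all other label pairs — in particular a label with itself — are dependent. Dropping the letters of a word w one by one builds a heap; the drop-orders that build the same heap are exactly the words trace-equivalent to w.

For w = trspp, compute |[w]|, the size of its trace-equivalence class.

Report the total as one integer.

3

0(t) covers ∅
1(r) covers ∅
2(s) covers 1:r
3(p) covers 0:t, 2:s
4(p) covers 3:p
floor of heap: 0:t, 1:r
completions by unplaced set U, small U first (add the entries for U minus each lowest piece of U):
  |U|=1: {4}:1
  |U|=2: {3,4}:1
  |U|=3: {0,3,4}:1  {2,3,4}:1
  start at 0(t): 1
  start at 1(r): 2
sum over floor = 3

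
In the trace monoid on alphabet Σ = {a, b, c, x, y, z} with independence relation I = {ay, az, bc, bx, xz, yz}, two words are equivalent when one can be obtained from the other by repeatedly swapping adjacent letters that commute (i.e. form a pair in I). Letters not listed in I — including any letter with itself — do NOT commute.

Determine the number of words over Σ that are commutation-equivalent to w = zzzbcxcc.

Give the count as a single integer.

5

#0=z has no predecessor
#1=z depends on [0:z]
#2=z depends on [1:z]
#3=b depends on [2:z]
#4=c depends on [2:z]
#5=x depends on [4:c]
#6=c depends on [5:x]
#7=c depends on [6:c]
sources: [0:z]
N(rest) = Σ N(rest − s) over sources s of rest; N(one piece) = 1:
  size 1 → [3]=1  [7]=1
  size 2 → [3,7]=2  [6,7]=1
  size 3 → [3,6,7]=3  [5,6,7]=1
  size 4 → [3,5,6,7]=4  [4,5,6,7]=1
  size 5 → [3,4,5,6,7]=5
  size 6 → [2,3,4,5,6,7]=5
  first=0(z) contributes 5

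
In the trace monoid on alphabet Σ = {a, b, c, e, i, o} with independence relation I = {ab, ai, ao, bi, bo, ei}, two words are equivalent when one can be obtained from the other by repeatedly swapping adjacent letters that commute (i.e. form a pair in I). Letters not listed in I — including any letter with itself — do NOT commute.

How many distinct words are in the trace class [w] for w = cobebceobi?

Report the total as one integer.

drop 0:c onto floor
drop 1:o onto {0:c}
drop 2:b onto {0:c}
drop 3:e onto {1:o, 2:b}
drop 4:b onto {3:e}
drop 5:c onto {4:b}
drop 6:e onto {5:c}
drop 7:o onto {6:e}
drop 8:b onto {6:e}
drop 9:i onto {7:o}
ground layer = {0:c}
drop-orders for the pieces not yet dropped (sum over which currently-grounded one goes next):
  1 to go: {8} 1  {9} 1
  2 to go: {7,9} 1  {8,9} 2
  3 to go: {7,8,9} 3
  4 to go: {6,7,8,9} 3
  5 to go: {5,6,7,8,9} 3
  6 to go: {4,5,6,7,8,9} 3
  7 to go: {3,4,5,6,7,8,9} 3
  8 to go: {1,3,4,5,6,7,8,9} 3  {2,3,4,5,6,7,8,9} 3
  if 0:c drops first: 6 orders

6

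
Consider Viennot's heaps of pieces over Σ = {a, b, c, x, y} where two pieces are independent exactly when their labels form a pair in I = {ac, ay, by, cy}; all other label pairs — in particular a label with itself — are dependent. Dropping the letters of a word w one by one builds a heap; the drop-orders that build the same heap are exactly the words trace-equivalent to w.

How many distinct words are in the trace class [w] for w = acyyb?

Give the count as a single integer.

#0=a has no predecessor
#1=c has no predecessor
#2=y has no predecessor
#3=y depends on [2:y]
#4=b depends on [0:a, 1:c]
sources: [0:a, 1:c, 2:y]
N(rest) = Σ N(rest − s) over sources s of rest; N(one piece) = 1:
  size 1 → [3]=1  [4]=1
  size 2 → [0,4]=1  [1,4]=1  [2,3]=1  [3,4]=2
  size 3 → [0,1,4]=2  [0,3,4]=3  [1,3,4]=3  [2,3,4]=3
  first=0(a) contributes 6
  first=1(c) contributes 6
  first=2(y) contributes 8
|[w]| = 20

20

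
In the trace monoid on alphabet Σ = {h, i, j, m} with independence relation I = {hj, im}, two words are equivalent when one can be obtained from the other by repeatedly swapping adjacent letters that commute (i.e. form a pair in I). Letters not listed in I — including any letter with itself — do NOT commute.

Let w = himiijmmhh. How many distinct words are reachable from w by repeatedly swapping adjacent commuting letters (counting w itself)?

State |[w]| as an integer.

piece 0:h — minimal
piece 1:i rests on {0:h}
piece 2:m rests on {0:h}
piece 3:i rests on {1:i}
piece 4:i rests on {3:i}
piece 5:j rests on {2:m, 4:i}
piece 6:m rests on {5:j}
piece 7:m rests on {6:m}
piece 8:h rests on {7:m}
piece 9:h rests on {8:h}
minimal pieces: {0:h}
ways to finish when only these pieces remain (= sum over removing one remaining piece with nothing left below it):
  1 left: {9}→1
  2 left: {8,9}→1
  3 left: {7,8,9}→1
  4 left: {6,7,8,9}→1
  5 left: {5,6,7,8,9}→1
  6 left: {2,5,6,7,8,9}→1  {4,5,6,7,8,9}→1
  7 left: {2,4,5,6,7,8,9}→2  {3,4,5,6,7,8,9}→1
  8 left: {1,3,4,5,6,7,8,9}→1  {2,3,4,5,6,7,8,9}→3
  placing 0:h first → 4 extensions

4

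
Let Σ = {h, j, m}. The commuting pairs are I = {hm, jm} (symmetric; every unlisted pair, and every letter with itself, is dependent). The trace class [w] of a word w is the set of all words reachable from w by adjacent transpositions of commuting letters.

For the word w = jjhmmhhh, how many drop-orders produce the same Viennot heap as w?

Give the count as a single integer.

28

drop 0:j onto floor
drop 1:j onto {0:j}
drop 2:h onto {1:j}
drop 3:m onto floor
drop 4:m onto {3:m}
drop 5:h onto {2:h}
drop 6:h onto {5:h}
drop 7:h onto {6:h}
ground layer = {0:j, 3:m}
drop-orders for the pieces not yet dropped (sum over which currently-grounded one goes next):
  1 to go: {4} 1  {7} 1
  2 to go: {3,4} 1  {4,7} 2  {6,7} 1
  3 to go: {3,4,7} 3  {4,6,7} 3  {5,6,7} 1
  4 to go: {2,5,6,7} 1  {3,4,6,7} 6  {4,5,6,7} 4
  5 to go: {1,2,5,6,7} 1  {2,4,5,6,7} 5  {3,4,5,6,7} 10
  6 to go: {0,1,2,5,6,7} 1  {1,2,4,5,6,7} 6  {2,3,4,5,6,7} 15
  if 0:j drops first: 21 orders
  if 3:m drops first: 7 orders
heap linearizations: 28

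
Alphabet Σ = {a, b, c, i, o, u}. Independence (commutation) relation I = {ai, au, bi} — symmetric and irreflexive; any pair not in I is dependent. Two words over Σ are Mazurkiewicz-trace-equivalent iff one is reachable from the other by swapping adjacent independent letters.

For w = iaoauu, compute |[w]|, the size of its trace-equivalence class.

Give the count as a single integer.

6

#0=i has no predecessor
#1=a has no predecessor
#2=o depends on [0:i, 1:a]
#3=a depends on [2:o]
#4=u depends on [2:o]
#5=u depends on [4:u]
sources: [0:i, 1:a]
N(rest) = Σ N(rest − s) over sources s of rest; N(one piece) = 1:
  size 1 → [3]=1  [5]=1
  size 2 → [3,5]=2  [4,5]=1
  size 3 → [3,4,5]=3
  size 4 → [2,3,4,5]=3
  first=0(i) contributes 3
  first=1(a) contributes 3
|[w]| = 6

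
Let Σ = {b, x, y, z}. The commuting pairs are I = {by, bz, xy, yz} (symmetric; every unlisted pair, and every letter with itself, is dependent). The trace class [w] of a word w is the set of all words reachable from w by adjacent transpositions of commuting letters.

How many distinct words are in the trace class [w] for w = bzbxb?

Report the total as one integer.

3

#0=b has no predecessor
#1=z has no predecessor
#2=b depends on [0:b]
#3=x depends on [1:z, 2:b]
#4=b depends on [3:x]
sources: [0:b, 1:z]
N(rest) = Σ N(rest − s) over sources s of rest; N(one piece) = 1:
  size 1 → [4]=1
  size 2 → [3,4]=1
  size 3 → [1,3,4]=1  [2,3,4]=1
  first=0(b) contributes 2
  first=1(z) contributes 1
|[w]| = 3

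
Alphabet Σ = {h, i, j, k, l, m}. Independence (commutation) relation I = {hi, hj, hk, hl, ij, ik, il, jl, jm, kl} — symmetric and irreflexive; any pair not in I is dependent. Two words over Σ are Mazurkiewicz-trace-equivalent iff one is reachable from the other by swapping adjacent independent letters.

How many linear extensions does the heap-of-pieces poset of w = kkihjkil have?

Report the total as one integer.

840

#0=k has no predecessor
#1=k depends on [0:k]
#2=i has no predecessor
#3=h has no predecessor
#4=j depends on [1:k]
#5=k depends on [4:j]
#6=i depends on [2:i]
#7=l has no predecessor
sources: [0:k, 2:i, 3:h, 7:l]
N(rest) = Σ N(rest − s) over sources s of rest; N(one piece) = 1:
  size 1 → [3]=1  [5]=1  [6]=1  [7]=1
  size 2 → [2,6]=1  [3,5]=2  [3,6]=2  [3,7]=2  [4,5]=1  [5,6]=2  [5,7]=2  [6,7]=2
  size 3 → [1,4,5]=1  [2,3,6]=3  [2,5,6]=3  [2,6,7]=3  [3,4,5]=3  [3,5,6]=6  [3,5,7]=6  [3,6,7]=6  [4,5,6]=3  [4,5,7]=3  [5,6,7]=6
  size 4 → [0,1,4,5]=1  [1,3,4,5]=4  [1,4,5,6]=4  [1,4,5,7]=4  [2,3,5,6]=12  [2,3,6,7]=12  [2,4,5,6]=6  [2,5,6,7]=12  [3,4,5,6]=12  [3,4,5,7]=12  [3,5,6,7]=24  [4,5,6,7]=12
  size 5 → [0,1,3,4,5]=5  [0,1,4,5,6]=5  [0,1,4,5,7]=5  [1,2,4,5,6]=10  [1,3,4,5,6]=20  [1,3,4,5,7]=20  [1,4,5,6,7]=20  [2,3,4,5,6]=30  [2,3,5,6,7]=60  [2,4,5,6,7]=30  [3,4,5,6,7]=60
  size 6 → [0,1,2,4,5,6]=15  [0,1,3,4,5,6]=30  [0,1,3,4,5,7]=30  [0,1,4,5,6,7]=30  [1,2,3,4,5,6]=60  [1,2,4,5,6,7]=60  [1,3,4,5,6,7]=120  [2,3,4,5,6,7]=180
  first=0(k) contributes 420
  first=2(i) contributes 210
  first=3(h) contributes 105
  first=7(l) contributes 105
|[w]| = 840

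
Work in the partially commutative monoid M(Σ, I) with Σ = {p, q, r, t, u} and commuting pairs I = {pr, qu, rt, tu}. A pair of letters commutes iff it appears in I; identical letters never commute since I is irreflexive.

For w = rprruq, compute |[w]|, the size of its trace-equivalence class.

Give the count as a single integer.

drop 0:r onto floor
drop 1:p onto floor
drop 2:r onto {0:r}
drop 3:r onto {2:r}
drop 4:u onto {1:p, 3:r}
drop 5:q onto {1:p, 3:r}
ground layer = {0:r, 1:p}
drop-orders for the pieces not yet dropped (sum over which currently-grounded one goes next):
  1 to go: {4} 1  {5} 1
  2 to go: {4,5} 2
  3 to go: {1,4,5} 2  {3,4,5} 2
  4 to go: {1,3,4,5} 4  {2,3,4,5} 2
  if 0:r drops first: 6 orders
  if 1:p drops first: 2 orders
heap linearizations: 8

8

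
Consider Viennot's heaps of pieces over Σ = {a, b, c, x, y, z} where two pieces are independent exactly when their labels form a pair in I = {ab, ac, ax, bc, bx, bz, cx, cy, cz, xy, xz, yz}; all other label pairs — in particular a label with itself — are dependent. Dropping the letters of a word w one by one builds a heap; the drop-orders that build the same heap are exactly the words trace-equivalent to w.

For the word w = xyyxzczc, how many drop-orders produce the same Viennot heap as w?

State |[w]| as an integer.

2520

piece 0:x — minimal
piece 1:y — minimal
piece 2:y rests on {1:y}
piece 3:x rests on {0:x}
piece 4:z — minimal
piece 5:c — minimal
piece 6:z rests on {4:z}
piece 7:c rests on {5:c}
minimal pieces: {0:x, 1:y, 4:z, 5:c}
ways to finish when only these pieces remain (= sum over removing one remaining piece with nothing left below it):
  1 left: {2}→1  {3}→1  {6}→1  {7}→1
  2 left: {0,3}→1  {1,2}→1  {2,3}→2  {2,6}→2  {2,7}→2  {3,6}→2  {3,7}→2  {4,6}→1  {5,7}→1  {6,7}→2
  3 left: {0,2,3}→3  {0,3,6}→3  {0,3,7}→3  {1,2,3}→3  {1,2,6}→3  {1,2,7}→3  {2,3,6}→6  {2,3,7}→6  {2,4,6}→3  {2,5,7}→3  {2,6,7}→6  {3,4,6}→3  {3,5,7}→3  {3,6,7}→6  {4,6,7}→3  {5,6,7}→3
  4 left: {0,1,2,3}→6  {0,2,3,6}→12  {0,2,3,7}→12  {0,3,4,6}→6  {0,3,5,7}→6  {0,3,6,7}→12  {1,2,3,6}→12  {1,2,3,7}→12  {1,2,4,6}→6  {1,2,5,7}→6  {1,2,6,7}→12  {2,3,4,6}→12  {2,3,5,7}→12  {2,3,6,7}→24  {2,4,6,7}→12  {2,5,6,7}→12  {3,4,6,7}→12  {3,5,6,7}→12  {4,5,6,7}→6
  5 left: {0,1,2,3,6}→30  {0,1,2,3,7}→30  {0,2,3,4,6}→30  {0,2,3,5,7}→30  {0,2,3,6,7}→60  {0,3,4,6,7}→30  {0,3,5,6,7}→30  {1,2,3,4,6}→30  {1,2,3,5,7}→30  {1,2,3,6,7}→60  {1,2,4,6,7}→30  {1,2,5,6,7}→30  {2,3,4,6,7}→60  {2,3,5,6,7}→60  {2,4,5,6,7}→30  {3,4,5,6,7}→30
  6 left: {0,1,2,3,4,6}→90  {0,1,2,3,5,7}→90  {0,1,2,3,6,7}→180  {0,2,3,4,6,7}→180  {0,2,3,5,6,7}→180  {0,3,4,5,6,7}→90  {1,2,3,4,6,7}→180  {1,2,3,5,6,7}→180  {1,2,4,5,6,7}→90  {2,3,4,5,6,7}→180
  placing 0:x first → 630 extensions
  placing 1:y first → 630 extensions
  placing 4:z first → 630 extensions
  placing 5:c first → 630 extensions
total linear extensions = 2520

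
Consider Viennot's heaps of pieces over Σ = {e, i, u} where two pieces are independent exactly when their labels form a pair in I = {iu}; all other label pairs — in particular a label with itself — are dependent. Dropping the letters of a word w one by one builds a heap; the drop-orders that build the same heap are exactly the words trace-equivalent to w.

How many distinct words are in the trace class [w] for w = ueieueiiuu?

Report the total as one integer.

6

drop 0:u onto floor
drop 1:e onto {0:u}
drop 2:i onto {1:e}
drop 3:e onto {2:i}
drop 4:u onto {3:e}
drop 5:e onto {4:u}
drop 6:i onto {5:e}
drop 7:i onto {6:i}
drop 8:u onto {5:e}
drop 9:u onto {8:u}
ground layer = {0:u}
drop-orders for the pieces not yet dropped (sum over which currently-grounded one goes next):
  1 to go: {7} 1  {9} 1
  2 to go: {6,7} 1  {7,9} 2  {8,9} 1
  3 to go: {6,7,9} 3  {7,8,9} 3
  4 to go: {6,7,8,9} 6
  5 to go: {5,6,7,8,9} 6
  6 to go: {4,5,6,7,8,9} 6
  7 to go: {3,4,5,6,7,8,9} 6
  8 to go: {2,3,4,5,6,7,8,9} 6
  if 0:u drops first: 6 orders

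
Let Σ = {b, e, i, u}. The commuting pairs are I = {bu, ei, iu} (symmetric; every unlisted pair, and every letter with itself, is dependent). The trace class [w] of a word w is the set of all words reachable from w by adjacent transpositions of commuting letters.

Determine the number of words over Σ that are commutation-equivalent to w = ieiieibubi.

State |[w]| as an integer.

0(i) covers ∅
1(e) covers ∅
2(i) covers 0:i
3(i) covers 2:i
4(e) covers 1:e
5(i) covers 3:i
6(b) covers 4:e, 5:i
7(u) covers 4:e
8(b) covers 6:b
9(i) covers 8:b
floor of heap: 0:i, 1:e
completions by unplaced set U, small U first (add the entries for U minus each lowest piece of U):
  |U|=1: {7}:1  {9}:1
  |U|=2: {7,9}:2  {8,9}:1
  |U|=3: {6,8,9}:1  {7,8,9}:3
  |U|=4: {5,6,8,9}:1  {6,7,8,9}:4
  |U|=5: {3,5,6,8,9}:1  {4,6,7,8,9}:4  {5,6,7,8,9}:5
  |U|=6: {1,4,6,7,8,9}:4  {2,3,5,6,8,9}:1  {3,5,6,7,8,9}:6  {4,5,6,7,8,9}:9
  |U|=7: {0,2,3,5,6,8,9}:1  {1,4,5,6,7,8,9}:13  {2,3,5,6,7,8,9}:7  {3,4,5,6,7,8,9}:15
  |U|=8: {0,2,3,5,6,7,8,9}:8  {1,3,4,5,6,7,8,9}:28  {2,3,4,5,6,7,8,9}:22
  start at 0(i): 50
  start at 1(e): 30
sum over floor = 80

80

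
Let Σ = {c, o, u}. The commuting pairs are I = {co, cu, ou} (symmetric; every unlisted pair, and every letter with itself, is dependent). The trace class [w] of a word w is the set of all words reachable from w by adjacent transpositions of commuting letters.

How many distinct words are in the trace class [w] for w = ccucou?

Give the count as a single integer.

60

0(c) covers ∅
1(c) covers 0:c
2(u) covers ∅
3(c) covers 1:c
4(o) covers ∅
5(u) covers 2:u
floor of heap: 0:c, 2:u, 4:o
completions by unplaced set U, small U first (add the entries for U minus each lowest piece of U):
  |U|=1: {3}:1  {4}:1  {5}:1
  |U|=2: {1,3}:1  {2,5}:1  {3,4}:2  {3,5}:2  {4,5}:2
  |U|=3: {0,1,3}:1  {1,3,4}:3  {1,3,5}:3  {2,3,5}:3  {2,4,5}:3  {3,4,5}:6
  |U|=4: {0,1,3,4}:4  {0,1,3,5}:4  {1,2,3,5}:6  {1,3,4,5}:12  {2,3,4,5}:12
  start at 0(c): 30
  start at 2(u): 20
  start at 4(o): 10
sum over floor = 60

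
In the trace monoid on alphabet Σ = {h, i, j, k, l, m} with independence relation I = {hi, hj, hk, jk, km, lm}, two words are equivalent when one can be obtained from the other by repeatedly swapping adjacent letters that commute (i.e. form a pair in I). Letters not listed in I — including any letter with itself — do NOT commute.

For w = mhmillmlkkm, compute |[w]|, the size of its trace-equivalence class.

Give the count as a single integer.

0(m) covers ∅
1(h) covers 0:m
2(m) covers 1:h
3(i) covers 2:m
4(l) covers 3:i
5(l) covers 4:l
6(m) covers 3:i
7(l) covers 5:l
8(k) covers 7:l
9(k) covers 8:k
10(m) covers 6:m
floor of heap: 0:m
completions by unplaced set U, small U first (add the entries for U minus each lowest piece of U):
  |U|=1: {9}:1  {10}:1
  |U|=2: {6,10}:1  {8,9}:1  {9,10}:2
  |U|=3: {6,9,10}:3  {7,8,9}:1  {8,9,10}:3
  |U|=4: {5,7,8,9}:1  {6,8,9,10}:6  {7,8,9,10}:4
  |U|=5: {4,5,7,8,9}:1  {5,7,8,9,10}:5  {6,7,8,9,10}:10
  |U|=6: {4,5,7,8,9,10}:6  {5,6,7,8,9,10}:15
  |U|=7: {4,5,6,7,8,9,10}:21
  |U|=8: {3,4,5,6,7,8,9,10}:21
  |U|=9: {2,3,4,5,6,7,8,9,10}:21
  start at 0(m): 21

21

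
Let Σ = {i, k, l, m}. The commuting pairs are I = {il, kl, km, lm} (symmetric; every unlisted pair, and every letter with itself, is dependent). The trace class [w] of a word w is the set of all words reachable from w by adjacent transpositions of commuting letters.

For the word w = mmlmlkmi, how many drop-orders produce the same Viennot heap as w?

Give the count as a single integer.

140

0(m) covers ∅
1(m) covers 0:m
2(l) covers ∅
3(m) covers 1:m
4(l) covers 2:l
5(k) covers ∅
6(m) covers 3:m
7(i) covers 5:k, 6:m
floor of heap: 0:m, 2:l, 5:k
completions by unplaced set U, small U first (add the entries for U minus each lowest piece of U):
  |U|=1: {4}:1  {7}:1
  |U|=2: {2,4}:1  {4,7}:2  {5,7}:1  {6,7}:1
  |U|=3: {2,4,7}:3  {3,6,7}:1  {4,5,7}:3  {4,6,7}:3  {5,6,7}:2
  |U|=4: {1,3,6,7}:1  {2,4,5,7}:6  {2,4,6,7}:6  {3,4,6,7}:4  {3,5,6,7}:3  {4,5,6,7}:8
  |U|=5: {0,1,3,6,7}:1  {1,3,4,6,7}:5  {1,3,5,6,7}:4  {2,3,4,6,7}:10  {2,4,5,6,7}:20  {3,4,5,6,7}:15
  |U|=6: {0,1,3,4,6,7}:6  {0,1,3,5,6,7}:5  {1,2,3,4,6,7}:15  {1,3,4,5,6,7}:24  {2,3,4,5,6,7}:45
  start at 0(m): 84
  start at 2(l): 35
  start at 5(k): 21
sum over floor = 140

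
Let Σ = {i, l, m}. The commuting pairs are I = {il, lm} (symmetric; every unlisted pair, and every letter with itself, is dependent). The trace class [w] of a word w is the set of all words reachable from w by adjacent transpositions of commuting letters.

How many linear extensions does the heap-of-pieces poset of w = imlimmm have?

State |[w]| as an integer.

piece 0:i — minimal
piece 1:m rests on {0:i}
piece 2:l — minimal
piece 3:i rests on {1:m}
piece 4:m rests on {3:i}
piece 5:m rests on {4:m}
piece 6:m rests on {5:m}
minimal pieces: {0:i, 2:l}
ways to finish when only these pieces remain (= sum over removing one remaining piece with nothing left below it):
  1 left: {2}→1  {6}→1
  2 left: {2,6}→2  {5,6}→1
  3 left: {2,5,6}→3  {4,5,6}→1
  4 left: {2,4,5,6}→4  {3,4,5,6}→1
  5 left: {1,3,4,5,6}→1  {2,3,4,5,6}→5
  placing 0:i first → 6 extensions
  placing 2:l first → 1 extensions
total linear extensions = 7

7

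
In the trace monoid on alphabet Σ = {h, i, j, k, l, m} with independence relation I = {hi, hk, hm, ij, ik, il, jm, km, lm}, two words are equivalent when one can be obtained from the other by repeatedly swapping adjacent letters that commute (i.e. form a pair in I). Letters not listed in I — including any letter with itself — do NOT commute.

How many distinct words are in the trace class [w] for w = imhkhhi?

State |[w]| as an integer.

0(i) covers ∅
1(m) covers 0:i
2(h) covers ∅
3(k) covers ∅
4(h) covers 2:h
5(h) covers 4:h
6(i) covers 1:m
floor of heap: 0:i, 2:h, 3:k
completions by unplaced set U, small U first (add the entries for U minus each lowest piece of U):
  |U|=1: {3}:1  {5}:1  {6}:1
  |U|=2: {1,6}:1  {3,5}:2  {3,6}:2  {4,5}:1  {5,6}:2
  |U|=3: {0,1,6}:1  {1,3,6}:3  {1,5,6}:3  {2,4,5}:1  {3,4,5}:3  {3,5,6}:6  {4,5,6}:3
  |U|=4: {0,1,3,6}:4  {0,1,5,6}:4  {1,3,5,6}:12  {1,4,5,6}:6  {2,3,4,5}:4  {2,4,5,6}:4  {3,4,5,6}:12
  |U|=5: {0,1,3,5,6}:20  {0,1,4,5,6}:10  {1,2,4,5,6}:10  {1,3,4,5,6}:30  {2,3,4,5,6}:20
  start at 0(i): 60
  start at 2(h): 60
  start at 3(k): 20
sum over floor = 140

140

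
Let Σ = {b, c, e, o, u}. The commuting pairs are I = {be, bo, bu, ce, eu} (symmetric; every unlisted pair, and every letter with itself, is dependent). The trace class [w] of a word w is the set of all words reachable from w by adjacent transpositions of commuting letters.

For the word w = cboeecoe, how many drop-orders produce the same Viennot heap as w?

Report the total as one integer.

#0=c has no predecessor
#1=b depends on [0:c]
#2=o depends on [0:c]
#3=e depends on [2:o]
#4=e depends on [3:e]
#5=c depends on [1:b, 2:o]
#6=o depends on [4:e, 5:c]
#7=e depends on [6:o]
sources: [0:c]
N(rest) = Σ N(rest − s) over sources s of rest; N(one piece) = 1:
  size 1 → [7]=1
  size 2 → [6,7]=1
  size 3 → [4,6,7]=1  [5,6,7]=1
  size 4 → [1,5,6,7]=1  [3,4,6,7]=1  [4,5,6,7]=2
  size 5 → [1,4,5,6,7]=3  [3,4,5,6,7]=3
  size 6 → [1,3,4,5,6,7]=6  [2,3,4,5,6,7]=3
  first=0(c) contributes 9

9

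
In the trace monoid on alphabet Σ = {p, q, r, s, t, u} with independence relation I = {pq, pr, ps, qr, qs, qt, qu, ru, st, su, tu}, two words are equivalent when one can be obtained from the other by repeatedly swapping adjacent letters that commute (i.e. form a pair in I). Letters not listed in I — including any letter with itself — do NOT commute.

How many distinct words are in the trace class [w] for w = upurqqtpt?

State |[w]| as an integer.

252

#0=u has no predecessor
#1=p depends on [0:u]
#2=u depends on [1:p]
#3=r has no predecessor
#4=q has no predecessor
#5=q depends on [4:q]
#6=t depends on [1:p, 3:r]
#7=p depends on [2:u, 6:t]
#8=t depends on [7:p]
sources: [0:u, 3:r, 4:q]
N(rest) = Σ N(rest − s) over sources s of rest; N(one piece) = 1:
  size 1 → [5]=1  [8]=1
  size 2 → [4,5]=1  [5,8]=2  [7,8]=1
  size 3 → [2,7,8]=1  [4,5,8]=3  [5,7,8]=3  [6,7,8]=1
  size 4 → [2,5,7,8]=4  [2,6,7,8]=2  [3,6,7,8]=1  [4,5,7,8]=6  [5,6,7,8]=4
  size 5 → [1,2,6,7,8]=2  [2,3,6,7,8]=3  [2,4,5,7,8]=10  [2,5,6,7,8]=10  [3,5,6,7,8]=5  [4,5,6,7,8]=10
  size 6 → [0,1,2,6,7,8]=2  [1,2,3,6,7,8]=5  [1,2,5,6,7,8]=12  [2,3,5,6,7,8]=18  [2,4,5,6,7,8]=30  [3,4,5,6,7,8]=15
  size 7 → [0,1,2,3,6,7,8]=7  [0,1,2,5,6,7,8]=14  [1,2,3,5,6,7,8]=35  [1,2,4,5,6,7,8]=42  [2,3,4,5,6,7,8]=63
  first=0(u) contributes 140
  first=3(r) contributes 56
  first=4(q) contributes 56
|[w]| = 252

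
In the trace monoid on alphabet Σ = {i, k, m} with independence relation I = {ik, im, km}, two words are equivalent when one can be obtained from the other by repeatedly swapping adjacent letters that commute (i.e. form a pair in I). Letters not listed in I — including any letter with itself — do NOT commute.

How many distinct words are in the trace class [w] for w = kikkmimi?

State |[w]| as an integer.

#0=k has no predecessor
#1=i has no predecessor
#2=k depends on [0:k]
#3=k depends on [2:k]
#4=m has no predecessor
#5=i depends on [1:i]
#6=m depends on [4:m]
#7=i depends on [5:i]
sources: [0:k, 1:i, 4:m]
N(rest) = Σ N(rest − s) over sources s of rest; N(one piece) = 1:
  size 1 → [3]=1  [6]=1  [7]=1
  size 2 → [2,3]=1  [3,6]=2  [3,7]=2  [4,6]=1  [5,7]=1  [6,7]=2
  size 3 → [0,2,3]=1  [1,5,7]=1  [2,3,6]=3  [2,3,7]=3  [3,4,6]=3  [3,5,7]=3  [3,6,7]=6  [4,6,7]=3  [5,6,7]=3
  size 4 → [0,2,3,6]=4  [0,2,3,7]=4  [1,3,5,7]=4  [1,5,6,7]=4  [2,3,4,6]=6  [2,3,5,7]=6  [2,3,6,7]=12  [3,4,6,7]=12  [3,5,6,7]=12  [4,5,6,7]=6
  size 5 → [0,2,3,4,6]=10  [0,2,3,5,7]=10  [0,2,3,6,7]=20  [1,2,3,5,7]=10  [1,3,5,6,7]=20  [1,4,5,6,7]=10  [2,3,4,6,7]=30  [2,3,5,6,7]=30  [3,4,5,6,7]=30
  size 6 → [0,1,2,3,5,7]=20  [0,2,3,4,6,7]=60  [0,2,3,5,6,7]=60  [1,2,3,5,6,7]=60  [1,3,4,5,6,7]=60  [2,3,4,5,6,7]=90
  first=0(k) contributes 210
  first=1(i) contributes 210
  first=4(m) contributes 140
|[w]| = 560

560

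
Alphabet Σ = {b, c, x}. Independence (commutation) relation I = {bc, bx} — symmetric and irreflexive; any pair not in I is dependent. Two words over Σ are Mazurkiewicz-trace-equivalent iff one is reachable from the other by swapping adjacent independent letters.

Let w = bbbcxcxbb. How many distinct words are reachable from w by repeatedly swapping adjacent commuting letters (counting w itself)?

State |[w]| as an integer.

126

drop 0:b onto floor
drop 1:b onto {0:b}
drop 2:b onto {1:b}
drop 3:c onto floor
drop 4:x onto {3:c}
drop 5:c onto {4:x}
drop 6:x onto {5:c}
drop 7:b onto {2:b}
drop 8:b onto {7:b}
ground layer = {0:b, 3:c}
drop-orders for the pieces not yet dropped (sum over which currently-grounded one goes next):
  1 to go: {6} 1  {8} 1
  2 to go: {5,6} 1  {6,8} 2  {7,8} 1
  3 to go: {2,7,8} 1  {4,5,6} 1  {5,6,8} 3  {6,7,8} 3
  4 to go: {1,2,7,8} 1  {2,6,7,8} 4  {3,4,5,6} 1  {4,5,6,8} 4  {5,6,7,8} 6
  5 to go: {0,1,2,7,8} 1  {1,2,6,7,8} 5  {2,5,6,7,8} 10  {3,4,5,6,8} 5  {4,5,6,7,8} 10
  6 to go: {0,1,2,6,7,8} 6  {1,2,5,6,7,8} 15  {2,4,5,6,7,8} 20  {3,4,5,6,7,8} 15
  7 to go: {0,1,2,5,6,7,8} 21  {1,2,4,5,6,7,8} 35  {2,3,4,5,6,7,8} 35
  if 0:b drops first: 70 orders
  if 3:c drops first: 56 orders
heap linearizations: 126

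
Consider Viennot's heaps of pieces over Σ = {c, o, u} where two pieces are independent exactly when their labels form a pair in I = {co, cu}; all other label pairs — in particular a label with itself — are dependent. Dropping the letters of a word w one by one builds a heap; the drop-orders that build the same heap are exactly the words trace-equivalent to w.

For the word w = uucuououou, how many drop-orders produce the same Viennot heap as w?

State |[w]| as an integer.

#0=u has no predecessor
#1=u depends on [0:u]
#2=c has no predecessor
#3=u depends on [1:u]
#4=o depends on [3:u]
#5=u depends on [4:o]
#6=o depends on [5:u]
#7=u depends on [6:o]
#8=o depends on [7:u]
#9=u depends on [8:o]
sources: [0:u, 2:c]
N(rest) = Σ N(rest − s) over sources s of rest; N(one piece) = 1:
  size 1 → [2]=1  [9]=1
  size 2 → [2,9]=2  [8,9]=1
  size 3 → [2,8,9]=3  [7,8,9]=1
  size 4 → [2,7,8,9]=4  [6,7,8,9]=1
  size 5 → [2,6,7,8,9]=5  [5,6,7,8,9]=1
  size 6 → [2,5,6,7,8,9]=6  [4,5,6,7,8,9]=1
  size 7 → [2,4,5,6,7,8,9]=7  [3,4,5,6,7,8,9]=1
  size 8 → [1,3,4,5,6,7,8,9]=1  [2,3,4,5,6,7,8,9]=8
  first=0(u) contributes 9
  first=2(c) contributes 1
|[w]| = 10

10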